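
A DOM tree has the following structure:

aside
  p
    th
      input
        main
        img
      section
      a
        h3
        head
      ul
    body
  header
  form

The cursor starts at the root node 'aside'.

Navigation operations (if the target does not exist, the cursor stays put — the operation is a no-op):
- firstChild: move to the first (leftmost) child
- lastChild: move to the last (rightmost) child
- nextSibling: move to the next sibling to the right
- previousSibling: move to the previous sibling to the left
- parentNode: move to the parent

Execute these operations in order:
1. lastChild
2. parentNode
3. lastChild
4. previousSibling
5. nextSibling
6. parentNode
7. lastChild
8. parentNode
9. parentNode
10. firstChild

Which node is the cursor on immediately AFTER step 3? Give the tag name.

Answer: form

Derivation:
After 1 (lastChild): form
After 2 (parentNode): aside
After 3 (lastChild): form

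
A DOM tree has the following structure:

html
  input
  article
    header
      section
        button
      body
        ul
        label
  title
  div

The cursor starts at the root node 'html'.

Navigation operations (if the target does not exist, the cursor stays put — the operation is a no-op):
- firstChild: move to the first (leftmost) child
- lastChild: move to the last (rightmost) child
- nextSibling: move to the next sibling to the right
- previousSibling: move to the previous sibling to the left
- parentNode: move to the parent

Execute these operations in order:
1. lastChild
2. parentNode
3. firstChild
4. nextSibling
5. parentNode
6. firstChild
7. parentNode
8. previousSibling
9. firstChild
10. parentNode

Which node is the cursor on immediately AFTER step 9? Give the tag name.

Answer: input

Derivation:
After 1 (lastChild): div
After 2 (parentNode): html
After 3 (firstChild): input
After 4 (nextSibling): article
After 5 (parentNode): html
After 6 (firstChild): input
After 7 (parentNode): html
After 8 (previousSibling): html (no-op, stayed)
After 9 (firstChild): input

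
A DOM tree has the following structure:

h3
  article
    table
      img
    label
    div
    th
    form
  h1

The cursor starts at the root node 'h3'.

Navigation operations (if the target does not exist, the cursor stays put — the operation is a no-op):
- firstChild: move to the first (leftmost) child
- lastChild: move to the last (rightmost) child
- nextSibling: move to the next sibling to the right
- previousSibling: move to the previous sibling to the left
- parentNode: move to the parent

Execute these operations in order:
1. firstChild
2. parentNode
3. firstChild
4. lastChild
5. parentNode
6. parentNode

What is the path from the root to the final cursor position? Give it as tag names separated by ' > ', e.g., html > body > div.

After 1 (firstChild): article
After 2 (parentNode): h3
After 3 (firstChild): article
After 4 (lastChild): form
After 5 (parentNode): article
After 6 (parentNode): h3

Answer: h3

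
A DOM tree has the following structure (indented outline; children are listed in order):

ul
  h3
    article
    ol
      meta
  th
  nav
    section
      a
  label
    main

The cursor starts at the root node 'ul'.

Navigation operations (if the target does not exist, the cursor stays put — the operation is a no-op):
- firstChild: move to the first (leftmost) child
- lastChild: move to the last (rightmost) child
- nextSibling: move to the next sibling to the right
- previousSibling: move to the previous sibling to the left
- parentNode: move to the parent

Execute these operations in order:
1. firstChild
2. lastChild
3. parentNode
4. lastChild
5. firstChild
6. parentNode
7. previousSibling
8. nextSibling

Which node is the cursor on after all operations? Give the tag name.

Answer: ol

Derivation:
After 1 (firstChild): h3
After 2 (lastChild): ol
After 3 (parentNode): h3
After 4 (lastChild): ol
After 5 (firstChild): meta
After 6 (parentNode): ol
After 7 (previousSibling): article
After 8 (nextSibling): ol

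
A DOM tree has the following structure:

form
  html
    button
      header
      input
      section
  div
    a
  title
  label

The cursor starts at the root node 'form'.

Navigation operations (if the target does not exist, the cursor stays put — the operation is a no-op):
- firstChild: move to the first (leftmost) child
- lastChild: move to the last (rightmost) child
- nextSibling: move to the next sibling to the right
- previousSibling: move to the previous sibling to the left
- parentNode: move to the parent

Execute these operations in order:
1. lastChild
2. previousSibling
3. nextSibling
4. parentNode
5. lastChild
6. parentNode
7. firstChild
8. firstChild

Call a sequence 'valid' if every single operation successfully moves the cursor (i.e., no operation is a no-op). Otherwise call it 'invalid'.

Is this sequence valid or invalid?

After 1 (lastChild): label
After 2 (previousSibling): title
After 3 (nextSibling): label
After 4 (parentNode): form
After 5 (lastChild): label
After 6 (parentNode): form
After 7 (firstChild): html
After 8 (firstChild): button

Answer: valid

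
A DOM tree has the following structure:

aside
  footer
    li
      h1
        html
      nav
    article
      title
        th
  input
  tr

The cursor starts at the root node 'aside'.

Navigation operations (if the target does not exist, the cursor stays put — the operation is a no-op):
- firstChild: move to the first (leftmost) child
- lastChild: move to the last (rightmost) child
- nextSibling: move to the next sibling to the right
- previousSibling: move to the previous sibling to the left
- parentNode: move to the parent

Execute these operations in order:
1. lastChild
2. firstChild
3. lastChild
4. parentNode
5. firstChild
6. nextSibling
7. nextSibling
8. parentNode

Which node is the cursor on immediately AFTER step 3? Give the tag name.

Answer: tr

Derivation:
After 1 (lastChild): tr
After 2 (firstChild): tr (no-op, stayed)
After 3 (lastChild): tr (no-op, stayed)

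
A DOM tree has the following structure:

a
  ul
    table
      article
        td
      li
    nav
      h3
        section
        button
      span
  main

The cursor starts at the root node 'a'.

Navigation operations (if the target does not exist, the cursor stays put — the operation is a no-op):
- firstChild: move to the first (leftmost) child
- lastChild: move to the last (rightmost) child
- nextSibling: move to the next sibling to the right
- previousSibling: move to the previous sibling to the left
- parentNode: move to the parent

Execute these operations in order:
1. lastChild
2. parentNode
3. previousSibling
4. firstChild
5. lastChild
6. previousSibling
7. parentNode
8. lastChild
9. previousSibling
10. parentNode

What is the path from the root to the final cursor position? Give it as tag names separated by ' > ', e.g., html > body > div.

Answer: a > ul

Derivation:
After 1 (lastChild): main
After 2 (parentNode): a
After 3 (previousSibling): a (no-op, stayed)
After 4 (firstChild): ul
After 5 (lastChild): nav
After 6 (previousSibling): table
After 7 (parentNode): ul
After 8 (lastChild): nav
After 9 (previousSibling): table
After 10 (parentNode): ul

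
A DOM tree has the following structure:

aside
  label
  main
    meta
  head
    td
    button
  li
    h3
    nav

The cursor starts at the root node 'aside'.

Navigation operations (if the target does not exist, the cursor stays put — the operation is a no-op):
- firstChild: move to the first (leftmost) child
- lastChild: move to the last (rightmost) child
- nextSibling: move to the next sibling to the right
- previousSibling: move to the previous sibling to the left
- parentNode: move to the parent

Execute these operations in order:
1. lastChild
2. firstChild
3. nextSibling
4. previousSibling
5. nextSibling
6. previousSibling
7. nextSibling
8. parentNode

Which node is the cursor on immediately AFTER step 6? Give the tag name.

After 1 (lastChild): li
After 2 (firstChild): h3
After 3 (nextSibling): nav
After 4 (previousSibling): h3
After 5 (nextSibling): nav
After 6 (previousSibling): h3

Answer: h3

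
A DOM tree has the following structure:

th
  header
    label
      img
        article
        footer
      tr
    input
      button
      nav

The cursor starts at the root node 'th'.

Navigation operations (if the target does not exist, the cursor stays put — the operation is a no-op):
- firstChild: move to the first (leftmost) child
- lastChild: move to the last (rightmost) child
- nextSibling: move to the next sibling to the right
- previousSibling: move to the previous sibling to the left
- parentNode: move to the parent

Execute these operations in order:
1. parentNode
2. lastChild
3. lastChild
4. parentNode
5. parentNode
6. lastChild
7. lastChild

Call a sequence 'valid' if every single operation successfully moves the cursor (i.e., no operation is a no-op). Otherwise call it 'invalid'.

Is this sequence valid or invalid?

After 1 (parentNode): th (no-op, stayed)
After 2 (lastChild): header
After 3 (lastChild): input
After 4 (parentNode): header
After 5 (parentNode): th
After 6 (lastChild): header
After 7 (lastChild): input

Answer: invalid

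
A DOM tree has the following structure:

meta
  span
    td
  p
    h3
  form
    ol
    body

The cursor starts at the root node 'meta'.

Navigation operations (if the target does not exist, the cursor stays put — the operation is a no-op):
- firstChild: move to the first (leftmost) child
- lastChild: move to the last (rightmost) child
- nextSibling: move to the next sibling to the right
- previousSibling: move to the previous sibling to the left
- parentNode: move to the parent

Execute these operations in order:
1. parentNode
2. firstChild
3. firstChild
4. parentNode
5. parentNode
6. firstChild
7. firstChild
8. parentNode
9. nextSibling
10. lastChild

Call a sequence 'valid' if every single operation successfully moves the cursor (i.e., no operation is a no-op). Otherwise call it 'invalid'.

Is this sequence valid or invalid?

Answer: invalid

Derivation:
After 1 (parentNode): meta (no-op, stayed)
After 2 (firstChild): span
After 3 (firstChild): td
After 4 (parentNode): span
After 5 (parentNode): meta
After 6 (firstChild): span
After 7 (firstChild): td
After 8 (parentNode): span
After 9 (nextSibling): p
After 10 (lastChild): h3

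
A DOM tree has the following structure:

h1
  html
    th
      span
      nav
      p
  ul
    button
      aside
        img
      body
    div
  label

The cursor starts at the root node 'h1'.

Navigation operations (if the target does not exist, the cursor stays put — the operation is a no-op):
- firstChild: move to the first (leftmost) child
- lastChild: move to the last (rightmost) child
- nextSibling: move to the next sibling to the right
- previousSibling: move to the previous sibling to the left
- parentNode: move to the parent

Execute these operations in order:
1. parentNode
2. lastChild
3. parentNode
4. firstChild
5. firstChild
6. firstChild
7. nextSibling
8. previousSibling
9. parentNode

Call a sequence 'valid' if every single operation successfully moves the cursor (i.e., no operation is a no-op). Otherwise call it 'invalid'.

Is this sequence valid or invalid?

After 1 (parentNode): h1 (no-op, stayed)
After 2 (lastChild): label
After 3 (parentNode): h1
After 4 (firstChild): html
After 5 (firstChild): th
After 6 (firstChild): span
After 7 (nextSibling): nav
After 8 (previousSibling): span
After 9 (parentNode): th

Answer: invalid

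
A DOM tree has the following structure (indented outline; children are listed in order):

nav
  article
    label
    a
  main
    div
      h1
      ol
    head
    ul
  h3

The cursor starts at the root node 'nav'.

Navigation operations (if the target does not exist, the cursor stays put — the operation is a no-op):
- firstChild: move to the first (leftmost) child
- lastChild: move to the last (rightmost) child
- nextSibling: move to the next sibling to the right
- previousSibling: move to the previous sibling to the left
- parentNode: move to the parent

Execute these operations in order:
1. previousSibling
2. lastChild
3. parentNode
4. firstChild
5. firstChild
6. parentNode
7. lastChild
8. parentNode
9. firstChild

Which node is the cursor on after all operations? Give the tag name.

Answer: label

Derivation:
After 1 (previousSibling): nav (no-op, stayed)
After 2 (lastChild): h3
After 3 (parentNode): nav
After 4 (firstChild): article
After 5 (firstChild): label
After 6 (parentNode): article
After 7 (lastChild): a
After 8 (parentNode): article
After 9 (firstChild): label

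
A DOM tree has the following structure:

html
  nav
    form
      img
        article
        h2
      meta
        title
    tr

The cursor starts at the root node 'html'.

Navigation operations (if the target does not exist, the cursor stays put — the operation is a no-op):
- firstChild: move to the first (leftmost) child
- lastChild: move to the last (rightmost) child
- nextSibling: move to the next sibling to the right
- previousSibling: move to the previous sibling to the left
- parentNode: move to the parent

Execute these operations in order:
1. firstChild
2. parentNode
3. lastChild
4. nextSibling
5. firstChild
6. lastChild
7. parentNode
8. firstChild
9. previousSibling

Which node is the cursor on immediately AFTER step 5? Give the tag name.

Answer: form

Derivation:
After 1 (firstChild): nav
After 2 (parentNode): html
After 3 (lastChild): nav
After 4 (nextSibling): nav (no-op, stayed)
After 5 (firstChild): form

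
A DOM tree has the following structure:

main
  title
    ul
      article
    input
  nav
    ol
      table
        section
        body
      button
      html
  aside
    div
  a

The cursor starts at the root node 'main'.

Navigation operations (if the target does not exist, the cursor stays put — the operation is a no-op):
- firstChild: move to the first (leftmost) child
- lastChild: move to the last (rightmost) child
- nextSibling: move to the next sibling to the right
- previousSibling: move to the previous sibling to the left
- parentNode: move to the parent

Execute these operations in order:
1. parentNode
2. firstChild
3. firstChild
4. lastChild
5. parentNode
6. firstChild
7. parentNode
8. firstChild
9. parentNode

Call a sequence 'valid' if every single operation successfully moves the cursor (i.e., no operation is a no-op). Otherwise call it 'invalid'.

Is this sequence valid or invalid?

After 1 (parentNode): main (no-op, stayed)
After 2 (firstChild): title
After 3 (firstChild): ul
After 4 (lastChild): article
After 5 (parentNode): ul
After 6 (firstChild): article
After 7 (parentNode): ul
After 8 (firstChild): article
After 9 (parentNode): ul

Answer: invalid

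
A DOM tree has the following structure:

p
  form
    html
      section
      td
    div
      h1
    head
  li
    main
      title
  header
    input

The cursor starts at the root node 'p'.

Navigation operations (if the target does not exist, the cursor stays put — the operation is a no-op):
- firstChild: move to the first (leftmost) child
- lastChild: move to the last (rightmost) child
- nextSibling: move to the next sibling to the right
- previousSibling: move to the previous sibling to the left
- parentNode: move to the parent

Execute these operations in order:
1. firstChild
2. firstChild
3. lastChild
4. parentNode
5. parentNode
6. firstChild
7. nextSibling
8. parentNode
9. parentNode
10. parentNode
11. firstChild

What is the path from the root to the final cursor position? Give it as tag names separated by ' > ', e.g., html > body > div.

After 1 (firstChild): form
After 2 (firstChild): html
After 3 (lastChild): td
After 4 (parentNode): html
After 5 (parentNode): form
After 6 (firstChild): html
After 7 (nextSibling): div
After 8 (parentNode): form
After 9 (parentNode): p
After 10 (parentNode): p (no-op, stayed)
After 11 (firstChild): form

Answer: p > form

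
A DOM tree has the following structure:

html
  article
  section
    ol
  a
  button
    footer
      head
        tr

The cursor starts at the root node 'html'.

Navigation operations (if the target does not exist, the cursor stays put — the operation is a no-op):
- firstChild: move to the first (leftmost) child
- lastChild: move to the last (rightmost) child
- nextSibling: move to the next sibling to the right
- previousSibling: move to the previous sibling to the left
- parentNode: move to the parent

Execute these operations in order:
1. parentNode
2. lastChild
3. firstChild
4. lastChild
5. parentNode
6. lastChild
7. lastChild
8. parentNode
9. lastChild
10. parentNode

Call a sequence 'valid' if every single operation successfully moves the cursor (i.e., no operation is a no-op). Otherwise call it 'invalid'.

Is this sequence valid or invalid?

After 1 (parentNode): html (no-op, stayed)
After 2 (lastChild): button
After 3 (firstChild): footer
After 4 (lastChild): head
After 5 (parentNode): footer
After 6 (lastChild): head
After 7 (lastChild): tr
After 8 (parentNode): head
After 9 (lastChild): tr
After 10 (parentNode): head

Answer: invalid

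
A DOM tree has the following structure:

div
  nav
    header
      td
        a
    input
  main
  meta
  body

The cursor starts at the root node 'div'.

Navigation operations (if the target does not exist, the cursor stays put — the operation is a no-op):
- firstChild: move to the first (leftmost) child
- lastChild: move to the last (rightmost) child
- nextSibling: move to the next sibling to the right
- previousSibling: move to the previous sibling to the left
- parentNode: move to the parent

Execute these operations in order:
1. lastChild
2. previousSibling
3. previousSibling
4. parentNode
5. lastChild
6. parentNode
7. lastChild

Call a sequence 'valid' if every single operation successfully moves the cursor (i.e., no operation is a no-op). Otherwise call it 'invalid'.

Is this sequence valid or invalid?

Answer: valid

Derivation:
After 1 (lastChild): body
After 2 (previousSibling): meta
After 3 (previousSibling): main
After 4 (parentNode): div
After 5 (lastChild): body
After 6 (parentNode): div
After 7 (lastChild): body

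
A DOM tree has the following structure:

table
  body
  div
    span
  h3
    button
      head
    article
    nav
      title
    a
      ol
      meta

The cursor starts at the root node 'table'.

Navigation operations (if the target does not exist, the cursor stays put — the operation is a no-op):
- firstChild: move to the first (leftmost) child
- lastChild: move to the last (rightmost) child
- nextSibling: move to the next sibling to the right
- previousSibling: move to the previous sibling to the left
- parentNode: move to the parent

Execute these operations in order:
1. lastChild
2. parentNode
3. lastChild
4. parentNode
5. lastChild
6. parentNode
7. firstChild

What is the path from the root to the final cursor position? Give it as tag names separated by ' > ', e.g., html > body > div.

After 1 (lastChild): h3
After 2 (parentNode): table
After 3 (lastChild): h3
After 4 (parentNode): table
After 5 (lastChild): h3
After 6 (parentNode): table
After 7 (firstChild): body

Answer: table > body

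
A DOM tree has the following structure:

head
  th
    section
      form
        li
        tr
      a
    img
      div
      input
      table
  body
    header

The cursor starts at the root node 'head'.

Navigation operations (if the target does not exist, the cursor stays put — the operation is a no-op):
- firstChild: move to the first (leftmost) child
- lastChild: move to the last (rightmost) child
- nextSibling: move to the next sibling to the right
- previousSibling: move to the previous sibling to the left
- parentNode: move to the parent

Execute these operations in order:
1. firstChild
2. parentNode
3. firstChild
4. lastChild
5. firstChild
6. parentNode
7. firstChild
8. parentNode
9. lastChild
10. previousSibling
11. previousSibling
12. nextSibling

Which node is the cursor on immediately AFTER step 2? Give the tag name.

After 1 (firstChild): th
After 2 (parentNode): head

Answer: head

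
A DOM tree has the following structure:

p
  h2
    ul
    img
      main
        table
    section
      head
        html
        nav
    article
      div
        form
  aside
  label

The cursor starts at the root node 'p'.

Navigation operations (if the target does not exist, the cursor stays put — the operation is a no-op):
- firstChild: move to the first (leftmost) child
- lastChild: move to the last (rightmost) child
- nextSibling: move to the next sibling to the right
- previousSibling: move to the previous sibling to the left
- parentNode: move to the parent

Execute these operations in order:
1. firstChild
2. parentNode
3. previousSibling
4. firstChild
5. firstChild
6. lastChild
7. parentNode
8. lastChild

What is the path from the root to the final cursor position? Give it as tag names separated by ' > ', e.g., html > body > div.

After 1 (firstChild): h2
After 2 (parentNode): p
After 3 (previousSibling): p (no-op, stayed)
After 4 (firstChild): h2
After 5 (firstChild): ul
After 6 (lastChild): ul (no-op, stayed)
After 7 (parentNode): h2
After 8 (lastChild): article

Answer: p > h2 > article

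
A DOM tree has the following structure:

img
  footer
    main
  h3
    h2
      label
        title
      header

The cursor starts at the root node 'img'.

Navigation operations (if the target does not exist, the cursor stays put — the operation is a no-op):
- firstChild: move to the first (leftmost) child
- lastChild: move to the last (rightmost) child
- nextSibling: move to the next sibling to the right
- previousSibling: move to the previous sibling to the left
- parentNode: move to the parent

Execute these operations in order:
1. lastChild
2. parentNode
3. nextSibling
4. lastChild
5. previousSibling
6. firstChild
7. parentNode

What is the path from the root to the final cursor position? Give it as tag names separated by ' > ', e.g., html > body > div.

After 1 (lastChild): h3
After 2 (parentNode): img
After 3 (nextSibling): img (no-op, stayed)
After 4 (lastChild): h3
After 5 (previousSibling): footer
After 6 (firstChild): main
After 7 (parentNode): footer

Answer: img > footer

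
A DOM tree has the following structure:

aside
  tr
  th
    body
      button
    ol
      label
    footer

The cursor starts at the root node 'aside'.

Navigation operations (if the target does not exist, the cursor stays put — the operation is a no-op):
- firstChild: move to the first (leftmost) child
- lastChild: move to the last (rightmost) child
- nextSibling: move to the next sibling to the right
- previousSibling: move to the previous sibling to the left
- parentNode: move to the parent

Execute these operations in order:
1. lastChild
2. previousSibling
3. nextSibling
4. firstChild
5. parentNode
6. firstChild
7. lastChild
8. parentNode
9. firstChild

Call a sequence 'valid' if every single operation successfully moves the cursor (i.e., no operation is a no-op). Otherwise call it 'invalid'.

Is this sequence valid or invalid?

After 1 (lastChild): th
After 2 (previousSibling): tr
After 3 (nextSibling): th
After 4 (firstChild): body
After 5 (parentNode): th
After 6 (firstChild): body
After 7 (lastChild): button
After 8 (parentNode): body
After 9 (firstChild): button

Answer: valid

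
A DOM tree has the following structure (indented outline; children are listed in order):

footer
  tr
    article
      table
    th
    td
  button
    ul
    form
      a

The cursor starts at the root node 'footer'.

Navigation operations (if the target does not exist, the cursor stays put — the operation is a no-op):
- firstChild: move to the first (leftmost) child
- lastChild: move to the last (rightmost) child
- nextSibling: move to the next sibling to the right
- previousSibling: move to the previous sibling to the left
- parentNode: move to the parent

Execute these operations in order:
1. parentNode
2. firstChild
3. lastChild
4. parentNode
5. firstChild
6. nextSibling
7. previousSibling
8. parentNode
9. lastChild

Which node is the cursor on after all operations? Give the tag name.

After 1 (parentNode): footer (no-op, stayed)
After 2 (firstChild): tr
After 3 (lastChild): td
After 4 (parentNode): tr
After 5 (firstChild): article
After 6 (nextSibling): th
After 7 (previousSibling): article
After 8 (parentNode): tr
After 9 (lastChild): td

Answer: td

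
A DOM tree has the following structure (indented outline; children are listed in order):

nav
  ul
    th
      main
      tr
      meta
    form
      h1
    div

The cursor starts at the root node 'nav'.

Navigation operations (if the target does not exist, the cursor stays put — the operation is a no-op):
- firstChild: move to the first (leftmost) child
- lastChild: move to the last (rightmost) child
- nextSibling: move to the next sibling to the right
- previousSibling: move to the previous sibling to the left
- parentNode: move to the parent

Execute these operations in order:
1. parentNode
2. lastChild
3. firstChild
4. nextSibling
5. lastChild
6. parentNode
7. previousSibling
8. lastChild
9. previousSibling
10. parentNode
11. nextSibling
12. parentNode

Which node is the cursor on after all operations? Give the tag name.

Answer: ul

Derivation:
After 1 (parentNode): nav (no-op, stayed)
After 2 (lastChild): ul
After 3 (firstChild): th
After 4 (nextSibling): form
After 5 (lastChild): h1
After 6 (parentNode): form
After 7 (previousSibling): th
After 8 (lastChild): meta
After 9 (previousSibling): tr
After 10 (parentNode): th
After 11 (nextSibling): form
After 12 (parentNode): ul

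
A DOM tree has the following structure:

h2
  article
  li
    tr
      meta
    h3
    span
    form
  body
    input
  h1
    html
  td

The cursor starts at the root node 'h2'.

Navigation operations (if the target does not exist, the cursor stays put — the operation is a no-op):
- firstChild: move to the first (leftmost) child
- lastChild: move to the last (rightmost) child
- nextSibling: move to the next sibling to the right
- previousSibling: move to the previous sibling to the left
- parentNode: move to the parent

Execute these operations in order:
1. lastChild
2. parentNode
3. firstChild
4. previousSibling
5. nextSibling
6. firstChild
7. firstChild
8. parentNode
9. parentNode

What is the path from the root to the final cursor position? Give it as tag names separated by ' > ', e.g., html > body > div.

Answer: h2 > li

Derivation:
After 1 (lastChild): td
After 2 (parentNode): h2
After 3 (firstChild): article
After 4 (previousSibling): article (no-op, stayed)
After 5 (nextSibling): li
After 6 (firstChild): tr
After 7 (firstChild): meta
After 8 (parentNode): tr
After 9 (parentNode): li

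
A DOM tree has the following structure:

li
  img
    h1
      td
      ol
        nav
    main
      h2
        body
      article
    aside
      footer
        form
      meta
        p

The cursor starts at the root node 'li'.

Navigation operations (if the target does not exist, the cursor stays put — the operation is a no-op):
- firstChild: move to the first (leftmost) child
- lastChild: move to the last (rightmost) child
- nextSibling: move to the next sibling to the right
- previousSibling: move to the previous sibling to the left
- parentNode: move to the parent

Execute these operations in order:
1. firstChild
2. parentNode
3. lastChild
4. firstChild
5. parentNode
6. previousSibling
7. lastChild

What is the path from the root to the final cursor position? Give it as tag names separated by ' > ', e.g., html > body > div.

After 1 (firstChild): img
After 2 (parentNode): li
After 3 (lastChild): img
After 4 (firstChild): h1
After 5 (parentNode): img
After 6 (previousSibling): img (no-op, stayed)
After 7 (lastChild): aside

Answer: li > img > aside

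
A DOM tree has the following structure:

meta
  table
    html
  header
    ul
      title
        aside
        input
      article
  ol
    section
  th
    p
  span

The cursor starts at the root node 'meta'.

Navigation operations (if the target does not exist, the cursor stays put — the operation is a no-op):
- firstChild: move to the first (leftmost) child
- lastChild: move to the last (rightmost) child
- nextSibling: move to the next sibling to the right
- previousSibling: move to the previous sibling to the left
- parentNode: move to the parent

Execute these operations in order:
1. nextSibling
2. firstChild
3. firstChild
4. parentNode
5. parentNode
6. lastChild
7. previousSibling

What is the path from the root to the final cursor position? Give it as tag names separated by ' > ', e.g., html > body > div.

After 1 (nextSibling): meta (no-op, stayed)
After 2 (firstChild): table
After 3 (firstChild): html
After 4 (parentNode): table
After 5 (parentNode): meta
After 6 (lastChild): span
After 7 (previousSibling): th

Answer: meta > th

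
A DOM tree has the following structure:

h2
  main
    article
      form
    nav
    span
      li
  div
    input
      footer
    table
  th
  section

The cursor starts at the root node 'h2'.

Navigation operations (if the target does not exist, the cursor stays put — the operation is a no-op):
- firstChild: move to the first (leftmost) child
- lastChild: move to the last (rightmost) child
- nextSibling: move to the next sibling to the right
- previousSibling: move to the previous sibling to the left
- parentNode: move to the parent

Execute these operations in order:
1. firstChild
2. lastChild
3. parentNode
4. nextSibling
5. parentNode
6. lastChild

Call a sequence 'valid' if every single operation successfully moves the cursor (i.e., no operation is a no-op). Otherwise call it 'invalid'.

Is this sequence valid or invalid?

After 1 (firstChild): main
After 2 (lastChild): span
After 3 (parentNode): main
After 4 (nextSibling): div
After 5 (parentNode): h2
After 6 (lastChild): section

Answer: valid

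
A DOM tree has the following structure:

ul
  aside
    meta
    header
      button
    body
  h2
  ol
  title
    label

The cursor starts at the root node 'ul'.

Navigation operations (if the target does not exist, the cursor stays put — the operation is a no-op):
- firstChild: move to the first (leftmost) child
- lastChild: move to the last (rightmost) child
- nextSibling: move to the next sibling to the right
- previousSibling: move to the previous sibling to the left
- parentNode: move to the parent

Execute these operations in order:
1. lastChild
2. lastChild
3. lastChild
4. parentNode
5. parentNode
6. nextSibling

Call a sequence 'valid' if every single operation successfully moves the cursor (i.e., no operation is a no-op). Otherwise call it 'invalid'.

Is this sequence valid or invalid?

After 1 (lastChild): title
After 2 (lastChild): label
After 3 (lastChild): label (no-op, stayed)
After 4 (parentNode): title
After 5 (parentNode): ul
After 6 (nextSibling): ul (no-op, stayed)

Answer: invalid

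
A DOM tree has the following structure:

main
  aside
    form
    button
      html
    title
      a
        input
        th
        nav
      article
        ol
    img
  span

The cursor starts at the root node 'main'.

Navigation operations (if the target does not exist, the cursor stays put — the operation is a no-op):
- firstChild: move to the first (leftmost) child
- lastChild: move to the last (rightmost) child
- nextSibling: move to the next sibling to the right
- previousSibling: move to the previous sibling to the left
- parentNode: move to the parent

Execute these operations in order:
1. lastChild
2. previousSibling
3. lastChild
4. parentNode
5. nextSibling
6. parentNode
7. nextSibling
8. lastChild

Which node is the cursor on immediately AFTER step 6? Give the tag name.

After 1 (lastChild): span
After 2 (previousSibling): aside
After 3 (lastChild): img
After 4 (parentNode): aside
After 5 (nextSibling): span
After 6 (parentNode): main

Answer: main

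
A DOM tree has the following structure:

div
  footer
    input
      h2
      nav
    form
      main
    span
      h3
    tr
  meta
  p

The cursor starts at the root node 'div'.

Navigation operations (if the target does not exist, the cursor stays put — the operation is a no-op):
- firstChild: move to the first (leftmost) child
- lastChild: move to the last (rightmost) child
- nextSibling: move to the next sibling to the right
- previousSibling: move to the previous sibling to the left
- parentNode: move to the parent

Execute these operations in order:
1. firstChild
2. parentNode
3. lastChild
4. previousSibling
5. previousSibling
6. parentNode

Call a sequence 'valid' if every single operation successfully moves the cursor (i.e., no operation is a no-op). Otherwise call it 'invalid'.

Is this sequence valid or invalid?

Answer: valid

Derivation:
After 1 (firstChild): footer
After 2 (parentNode): div
After 3 (lastChild): p
After 4 (previousSibling): meta
After 5 (previousSibling): footer
After 6 (parentNode): div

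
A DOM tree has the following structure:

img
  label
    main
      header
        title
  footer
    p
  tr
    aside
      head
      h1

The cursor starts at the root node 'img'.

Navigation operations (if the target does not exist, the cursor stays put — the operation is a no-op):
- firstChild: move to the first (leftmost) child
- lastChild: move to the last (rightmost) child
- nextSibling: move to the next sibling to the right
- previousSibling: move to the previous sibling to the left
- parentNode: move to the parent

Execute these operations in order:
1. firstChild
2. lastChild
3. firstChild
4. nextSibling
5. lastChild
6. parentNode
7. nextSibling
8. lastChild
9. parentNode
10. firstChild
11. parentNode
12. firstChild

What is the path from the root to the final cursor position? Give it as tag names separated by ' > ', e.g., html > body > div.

Answer: img > label > main > header > title

Derivation:
After 1 (firstChild): label
After 2 (lastChild): main
After 3 (firstChild): header
After 4 (nextSibling): header (no-op, stayed)
After 5 (lastChild): title
After 6 (parentNode): header
After 7 (nextSibling): header (no-op, stayed)
After 8 (lastChild): title
After 9 (parentNode): header
After 10 (firstChild): title
After 11 (parentNode): header
After 12 (firstChild): title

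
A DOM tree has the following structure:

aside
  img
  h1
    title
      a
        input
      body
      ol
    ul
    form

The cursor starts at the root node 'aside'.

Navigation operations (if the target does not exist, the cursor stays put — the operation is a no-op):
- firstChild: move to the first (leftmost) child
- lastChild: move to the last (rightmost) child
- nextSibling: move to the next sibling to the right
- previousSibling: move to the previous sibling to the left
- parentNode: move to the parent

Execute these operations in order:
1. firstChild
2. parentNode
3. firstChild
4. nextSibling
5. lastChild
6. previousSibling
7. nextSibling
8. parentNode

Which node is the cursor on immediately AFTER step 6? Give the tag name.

Answer: ul

Derivation:
After 1 (firstChild): img
After 2 (parentNode): aside
After 3 (firstChild): img
After 4 (nextSibling): h1
After 5 (lastChild): form
After 6 (previousSibling): ul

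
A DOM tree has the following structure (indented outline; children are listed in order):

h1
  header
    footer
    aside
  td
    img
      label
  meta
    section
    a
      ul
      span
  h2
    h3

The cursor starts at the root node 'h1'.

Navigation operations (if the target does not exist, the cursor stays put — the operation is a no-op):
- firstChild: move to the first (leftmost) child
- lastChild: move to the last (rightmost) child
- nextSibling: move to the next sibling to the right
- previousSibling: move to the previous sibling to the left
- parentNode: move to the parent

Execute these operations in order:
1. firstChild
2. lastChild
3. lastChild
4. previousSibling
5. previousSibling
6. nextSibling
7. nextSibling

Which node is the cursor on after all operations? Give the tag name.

After 1 (firstChild): header
After 2 (lastChild): aside
After 3 (lastChild): aside (no-op, stayed)
After 4 (previousSibling): footer
After 5 (previousSibling): footer (no-op, stayed)
After 6 (nextSibling): aside
After 7 (nextSibling): aside (no-op, stayed)

Answer: aside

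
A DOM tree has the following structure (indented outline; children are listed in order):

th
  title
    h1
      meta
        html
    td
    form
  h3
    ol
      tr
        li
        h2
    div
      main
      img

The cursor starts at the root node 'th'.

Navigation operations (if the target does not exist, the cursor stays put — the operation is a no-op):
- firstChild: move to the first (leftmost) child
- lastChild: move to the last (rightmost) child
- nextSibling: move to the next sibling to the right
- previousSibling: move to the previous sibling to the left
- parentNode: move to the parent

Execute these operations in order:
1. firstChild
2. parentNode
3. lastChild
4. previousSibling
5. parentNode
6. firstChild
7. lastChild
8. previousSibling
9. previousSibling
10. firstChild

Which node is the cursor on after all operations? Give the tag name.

Answer: meta

Derivation:
After 1 (firstChild): title
After 2 (parentNode): th
After 3 (lastChild): h3
After 4 (previousSibling): title
After 5 (parentNode): th
After 6 (firstChild): title
After 7 (lastChild): form
After 8 (previousSibling): td
After 9 (previousSibling): h1
After 10 (firstChild): meta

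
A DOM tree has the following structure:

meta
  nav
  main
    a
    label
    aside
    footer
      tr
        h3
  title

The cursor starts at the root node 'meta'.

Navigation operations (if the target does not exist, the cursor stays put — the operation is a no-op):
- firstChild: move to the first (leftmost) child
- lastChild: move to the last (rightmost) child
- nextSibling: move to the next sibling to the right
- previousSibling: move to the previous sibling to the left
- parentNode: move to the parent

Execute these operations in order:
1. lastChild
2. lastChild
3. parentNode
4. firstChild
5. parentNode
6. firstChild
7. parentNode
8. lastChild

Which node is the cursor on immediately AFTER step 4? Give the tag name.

Answer: nav

Derivation:
After 1 (lastChild): title
After 2 (lastChild): title (no-op, stayed)
After 3 (parentNode): meta
After 4 (firstChild): nav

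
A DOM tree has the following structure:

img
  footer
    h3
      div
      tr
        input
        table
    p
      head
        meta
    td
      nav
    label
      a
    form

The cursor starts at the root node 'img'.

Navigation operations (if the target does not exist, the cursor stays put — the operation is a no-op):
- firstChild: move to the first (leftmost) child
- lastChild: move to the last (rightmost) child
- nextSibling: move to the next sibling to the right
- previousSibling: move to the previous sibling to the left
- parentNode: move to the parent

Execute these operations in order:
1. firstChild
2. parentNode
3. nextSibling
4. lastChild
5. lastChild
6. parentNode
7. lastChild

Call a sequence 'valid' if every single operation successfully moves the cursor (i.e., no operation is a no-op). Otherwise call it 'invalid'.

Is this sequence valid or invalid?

After 1 (firstChild): footer
After 2 (parentNode): img
After 3 (nextSibling): img (no-op, stayed)
After 4 (lastChild): footer
After 5 (lastChild): form
After 6 (parentNode): footer
After 7 (lastChild): form

Answer: invalid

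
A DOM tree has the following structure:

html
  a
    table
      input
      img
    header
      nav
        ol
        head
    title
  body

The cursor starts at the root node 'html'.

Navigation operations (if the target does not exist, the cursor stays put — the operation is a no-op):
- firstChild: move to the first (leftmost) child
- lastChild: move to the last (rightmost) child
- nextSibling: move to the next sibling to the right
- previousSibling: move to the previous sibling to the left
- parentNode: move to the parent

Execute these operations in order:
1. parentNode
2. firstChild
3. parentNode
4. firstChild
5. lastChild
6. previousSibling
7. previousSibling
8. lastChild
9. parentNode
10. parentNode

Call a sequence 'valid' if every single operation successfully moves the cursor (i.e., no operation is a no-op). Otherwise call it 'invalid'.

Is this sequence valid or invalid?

After 1 (parentNode): html (no-op, stayed)
After 2 (firstChild): a
After 3 (parentNode): html
After 4 (firstChild): a
After 5 (lastChild): title
After 6 (previousSibling): header
After 7 (previousSibling): table
After 8 (lastChild): img
After 9 (parentNode): table
After 10 (parentNode): a

Answer: invalid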